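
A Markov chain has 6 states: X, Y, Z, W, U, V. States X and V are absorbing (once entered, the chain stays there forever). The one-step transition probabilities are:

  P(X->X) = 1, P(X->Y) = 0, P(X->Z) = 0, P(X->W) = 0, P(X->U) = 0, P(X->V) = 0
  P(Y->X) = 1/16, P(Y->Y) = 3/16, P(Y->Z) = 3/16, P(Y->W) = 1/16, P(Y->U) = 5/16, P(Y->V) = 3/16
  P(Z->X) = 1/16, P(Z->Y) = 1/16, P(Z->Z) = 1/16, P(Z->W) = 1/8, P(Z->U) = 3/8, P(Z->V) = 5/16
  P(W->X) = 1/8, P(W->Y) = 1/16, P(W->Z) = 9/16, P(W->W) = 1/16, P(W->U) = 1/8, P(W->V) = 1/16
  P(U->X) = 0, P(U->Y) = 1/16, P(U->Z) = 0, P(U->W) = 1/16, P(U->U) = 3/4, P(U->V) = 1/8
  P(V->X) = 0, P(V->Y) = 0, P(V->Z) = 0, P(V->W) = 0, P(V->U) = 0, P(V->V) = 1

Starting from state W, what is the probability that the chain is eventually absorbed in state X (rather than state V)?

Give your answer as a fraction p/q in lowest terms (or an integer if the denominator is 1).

Answer: 219/871

Derivation:
Let a_i = P(absorbed in X | start in state i).
Boundary conditions: a_X = 1, a_V = 0.
For each transient state i, a_i = sum_j P(i->j) * a_j:
  a_Y = 1/16*a_X + 3/16*a_Y + 3/16*a_Z + 1/16*a_W + 5/16*a_U + 3/16*a_V
  a_Z = 1/16*a_X + 1/16*a_Y + 1/16*a_Z + 1/8*a_W + 3/8*a_U + 5/16*a_V
  a_W = 1/8*a_X + 1/16*a_Y + 9/16*a_Z + 1/16*a_W + 1/8*a_U + 1/16*a_V
  a_U = 0*a_X + 1/16*a_Y + 0*a_Z + 1/16*a_W + 3/4*a_U + 1/8*a_V

Substituting a_X = 1 and a_V = 0, rearrange to (I - Q) a = r where r[i] = P(i -> X):
  [13/16, -3/16, -1/16, -5/16] . (a_Y, a_Z, a_W, a_U) = 1/16
  [-1/16, 15/16, -1/8, -3/8] . (a_Y, a_Z, a_W, a_U) = 1/16
  [-1/16, -9/16, 15/16, -1/8] . (a_Y, a_Z, a_W, a_U) = 1/8
  [-1/16, 0, -1/16, 1/4] . (a_Y, a_Z, a_W, a_U) = 0

Solving yields:
  a_Y = 451/2613
  a_Z = 1208/7839
  a_W = 219/871
  a_U = 277/2613

Starting state is W, so the absorption probability is a_W = 219/871.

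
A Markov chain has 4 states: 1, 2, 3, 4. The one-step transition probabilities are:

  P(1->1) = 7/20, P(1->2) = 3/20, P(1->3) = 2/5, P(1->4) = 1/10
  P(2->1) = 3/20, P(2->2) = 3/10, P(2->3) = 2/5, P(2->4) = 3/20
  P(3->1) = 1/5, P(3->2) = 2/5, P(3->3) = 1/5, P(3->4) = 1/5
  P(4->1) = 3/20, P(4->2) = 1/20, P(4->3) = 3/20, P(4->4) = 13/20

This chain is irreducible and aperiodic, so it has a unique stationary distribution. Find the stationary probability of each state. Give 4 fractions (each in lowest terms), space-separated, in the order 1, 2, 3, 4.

The stationary distribution satisfies pi = pi * P, i.e.:
  pi_1 = 7/20*pi_1 + 3/20*pi_2 + 1/5*pi_3 + 3/20*pi_4
  pi_2 = 3/20*pi_1 + 3/10*pi_2 + 2/5*pi_3 + 1/20*pi_4
  pi_3 = 2/5*pi_1 + 2/5*pi_2 + 1/5*pi_3 + 3/20*pi_4
  pi_4 = 1/10*pi_1 + 3/20*pi_2 + 1/5*pi_3 + 13/20*pi_4
with normalization: pi_1 + pi_2 + pi_3 + pi_4 = 1.

Using the first 3 balance equations plus normalization, the linear system A*pi = b is:
  [-13/20, 3/20, 1/5, 3/20] . pi = 0
  [3/20, -7/10, 2/5, 1/20] . pi = 0
  [2/5, 2/5, -4/5, 3/20] . pi = 0
  [1, 1, 1, 1] . pi = 1

Solving yields:
  pi_1 = 160/783
  pi_2 = 172/783
  pi_3 = 211/783
  pi_4 = 80/261

Verification (pi * P):
  160/783*7/20 + 172/783*3/20 + 211/783*1/5 + 80/261*3/20 = 160/783 = pi_1  (ok)
  160/783*3/20 + 172/783*3/10 + 211/783*2/5 + 80/261*1/20 = 172/783 = pi_2  (ok)
  160/783*2/5 + 172/783*2/5 + 211/783*1/5 + 80/261*3/20 = 211/783 = pi_3  (ok)
  160/783*1/10 + 172/783*3/20 + 211/783*1/5 + 80/261*13/20 = 80/261 = pi_4  (ok)

Answer: 160/783 172/783 211/783 80/261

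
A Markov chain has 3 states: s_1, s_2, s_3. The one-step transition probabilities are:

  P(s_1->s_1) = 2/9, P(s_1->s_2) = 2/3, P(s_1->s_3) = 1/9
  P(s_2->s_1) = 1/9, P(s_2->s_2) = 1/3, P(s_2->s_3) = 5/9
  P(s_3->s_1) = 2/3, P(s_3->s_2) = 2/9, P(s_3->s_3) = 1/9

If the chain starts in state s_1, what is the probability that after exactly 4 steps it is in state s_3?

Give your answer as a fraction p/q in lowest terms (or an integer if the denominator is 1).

Computing P^4 by repeated multiplication:
P^1 =
  s_1: [2/9, 2/3, 1/9]
  s_2: [1/9, 1/3, 5/9]
  s_3: [2/3, 2/9, 1/9]
P^2 =
  s_1: [16/81, 32/81, 11/27]
  s_2: [35/81, 25/81, 7/27]
  s_3: [20/81, 44/81, 17/81]
P^3 =
  s_1: [262/729, 86/243, 209/729]
  s_2: [221/729, 109/243, 181/729]
  s_3: [62/243, 286/729, 257/729]
P^4 =
  s_1: [2036/6561, 2764/6561, 587/2187]
  s_2: [1855/6561, 2669/6561, 679/2187]
  s_3: [2200/6561, 2488/6561, 1873/6561]

(P^4)[s_1 -> s_3] = 587/2187

Answer: 587/2187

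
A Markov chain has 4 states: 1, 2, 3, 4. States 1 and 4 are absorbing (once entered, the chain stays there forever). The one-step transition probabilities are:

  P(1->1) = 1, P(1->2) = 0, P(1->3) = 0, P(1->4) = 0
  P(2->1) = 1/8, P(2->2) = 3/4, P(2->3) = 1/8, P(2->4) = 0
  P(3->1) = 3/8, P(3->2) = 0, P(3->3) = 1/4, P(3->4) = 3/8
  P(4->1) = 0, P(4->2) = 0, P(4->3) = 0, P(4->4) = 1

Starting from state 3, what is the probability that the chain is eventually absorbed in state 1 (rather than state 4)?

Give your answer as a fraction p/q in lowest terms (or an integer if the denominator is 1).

Let a_i = P(absorbed in 1 | start in state i).
Boundary conditions: a_1 = 1, a_4 = 0.
For each transient state i, a_i = sum_j P(i->j) * a_j:
  a_2 = 1/8*a_1 + 3/4*a_2 + 1/8*a_3 + 0*a_4
  a_3 = 3/8*a_1 + 0*a_2 + 1/4*a_3 + 3/8*a_4

Substituting a_1 = 1 and a_4 = 0, rearrange to (I - Q) a = r where r[i] = P(i -> 1):
  [1/4, -1/8] . (a_2, a_3) = 1/8
  [0, 3/4] . (a_2, a_3) = 3/8

Solving yields:
  a_2 = 3/4
  a_3 = 1/2

Starting state is 3, so the absorption probability is a_3 = 1/2.

Answer: 1/2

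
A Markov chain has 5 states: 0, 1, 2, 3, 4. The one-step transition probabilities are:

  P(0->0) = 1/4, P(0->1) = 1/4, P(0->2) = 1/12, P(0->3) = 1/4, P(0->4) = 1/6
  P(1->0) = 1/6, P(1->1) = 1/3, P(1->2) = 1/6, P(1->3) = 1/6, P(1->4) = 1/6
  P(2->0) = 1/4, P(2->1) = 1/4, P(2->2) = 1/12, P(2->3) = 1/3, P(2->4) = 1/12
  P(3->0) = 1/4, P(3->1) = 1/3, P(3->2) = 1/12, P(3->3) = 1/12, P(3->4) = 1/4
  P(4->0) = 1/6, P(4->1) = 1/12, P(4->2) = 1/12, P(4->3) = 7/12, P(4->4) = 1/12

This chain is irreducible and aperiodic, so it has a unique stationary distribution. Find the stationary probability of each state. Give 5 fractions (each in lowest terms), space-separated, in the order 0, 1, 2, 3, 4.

The stationary distribution satisfies pi = pi * P, i.e.:
  pi_0 = 1/4*pi_0 + 1/6*pi_1 + 1/4*pi_2 + 1/4*pi_3 + 1/6*pi_4
  pi_1 = 1/4*pi_0 + 1/3*pi_1 + 1/4*pi_2 + 1/3*pi_3 + 1/12*pi_4
  pi_2 = 1/12*pi_0 + 1/6*pi_1 + 1/12*pi_2 + 1/12*pi_3 + 1/12*pi_4
  pi_3 = 1/4*pi_0 + 1/6*pi_1 + 1/3*pi_2 + 1/12*pi_3 + 7/12*pi_4
  pi_4 = 1/6*pi_0 + 1/6*pi_1 + 1/12*pi_2 + 1/4*pi_3 + 1/12*pi_4
with normalization: pi_0 + pi_1 + pi_2 + pi_3 + pi_4 = 1.

Using the first 4 balance equations plus normalization, the linear system A*pi = b is:
  [-3/4, 1/6, 1/4, 1/4, 1/6] . pi = 0
  [1/4, -2/3, 1/4, 1/3, 1/12] . pi = 0
  [1/12, 1/6, -11/12, 1/12, 1/12] . pi = 0
  [1/4, 1/6, 1/3, -11/12, 7/12] . pi = 0
  [1, 1, 1, 1, 1] . pi = 1

Solving yields:
  pi_0 = 5052/23593
  pi_1 = 6263/23593
  pi_2 = 2488/23593
  pi_3 = 5898/23593
  pi_4 = 3892/23593

Verification (pi * P):
  5052/23593*1/4 + 6263/23593*1/6 + 2488/23593*1/4 + 5898/23593*1/4 + 3892/23593*1/6 = 5052/23593 = pi_0  (ok)
  5052/23593*1/4 + 6263/23593*1/3 + 2488/23593*1/4 + 5898/23593*1/3 + 3892/23593*1/12 = 6263/23593 = pi_1  (ok)
  5052/23593*1/12 + 6263/23593*1/6 + 2488/23593*1/12 + 5898/23593*1/12 + 3892/23593*1/12 = 2488/23593 = pi_2  (ok)
  5052/23593*1/4 + 6263/23593*1/6 + 2488/23593*1/3 + 5898/23593*1/12 + 3892/23593*7/12 = 5898/23593 = pi_3  (ok)
  5052/23593*1/6 + 6263/23593*1/6 + 2488/23593*1/12 + 5898/23593*1/4 + 3892/23593*1/12 = 3892/23593 = pi_4  (ok)

Answer: 5052/23593 6263/23593 2488/23593 5898/23593 3892/23593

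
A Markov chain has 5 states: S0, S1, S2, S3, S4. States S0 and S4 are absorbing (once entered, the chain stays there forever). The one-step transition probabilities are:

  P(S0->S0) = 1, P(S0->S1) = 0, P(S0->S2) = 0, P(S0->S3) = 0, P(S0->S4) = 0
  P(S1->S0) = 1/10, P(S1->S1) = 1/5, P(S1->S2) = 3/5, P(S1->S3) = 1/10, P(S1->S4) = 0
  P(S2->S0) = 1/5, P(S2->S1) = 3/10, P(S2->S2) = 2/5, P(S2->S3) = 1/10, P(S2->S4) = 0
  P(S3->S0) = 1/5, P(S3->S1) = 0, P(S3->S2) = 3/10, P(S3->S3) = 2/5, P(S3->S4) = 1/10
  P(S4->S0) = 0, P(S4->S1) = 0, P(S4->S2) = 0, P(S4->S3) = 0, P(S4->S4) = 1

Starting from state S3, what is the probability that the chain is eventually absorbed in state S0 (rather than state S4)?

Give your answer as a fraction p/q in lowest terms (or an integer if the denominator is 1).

Let a_i = P(absorbed in S0 | start in state i).
Boundary conditions: a_S0 = 1, a_S4 = 0.
For each transient state i, a_i = sum_j P(i->j) * a_j:
  a_S1 = 1/10*a_S0 + 1/5*a_S1 + 3/5*a_S2 + 1/10*a_S3 + 0*a_S4
  a_S2 = 1/5*a_S0 + 3/10*a_S1 + 2/5*a_S2 + 1/10*a_S3 + 0*a_S4
  a_S3 = 1/5*a_S0 + 0*a_S1 + 3/10*a_S2 + 2/5*a_S3 + 1/10*a_S4

Substituting a_S0 = 1 and a_S4 = 0, rearrange to (I - Q) a = r where r[i] = P(i -> S0):
  [4/5, -3/5, -1/10] . (a_S1, a_S2, a_S3) = 1/10
  [-3/10, 3/5, -1/10] . (a_S1, a_S2, a_S3) = 1/5
  [0, -3/10, 3/5] . (a_S1, a_S2, a_S3) = 1/5

Solving yields:
  a_S1 = 45/49
  a_S2 = 136/147
  a_S3 = 39/49

Starting state is S3, so the absorption probability is a_S3 = 39/49.

Answer: 39/49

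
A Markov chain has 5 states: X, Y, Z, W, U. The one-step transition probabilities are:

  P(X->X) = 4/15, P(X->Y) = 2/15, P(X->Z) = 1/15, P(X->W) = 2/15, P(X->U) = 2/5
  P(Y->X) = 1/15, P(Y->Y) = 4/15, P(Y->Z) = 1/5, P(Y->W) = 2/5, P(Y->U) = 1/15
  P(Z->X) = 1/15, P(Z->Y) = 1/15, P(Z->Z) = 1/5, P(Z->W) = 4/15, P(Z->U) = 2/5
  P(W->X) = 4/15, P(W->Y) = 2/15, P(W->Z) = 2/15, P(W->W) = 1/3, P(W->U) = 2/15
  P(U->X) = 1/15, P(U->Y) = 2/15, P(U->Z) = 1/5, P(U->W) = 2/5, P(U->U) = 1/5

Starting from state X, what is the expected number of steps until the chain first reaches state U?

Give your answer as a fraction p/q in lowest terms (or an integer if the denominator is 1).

Answer: 2175/629

Derivation:
Let h_i = expected steps to first reach U from state i.
Boundary: h_U = 0.
First-step equations for the other states:
  h_X = 1 + 4/15*h_X + 2/15*h_Y + 1/15*h_Z + 2/15*h_W + 2/5*h_U
  h_Y = 1 + 1/15*h_X + 4/15*h_Y + 1/5*h_Z + 2/5*h_W + 1/15*h_U
  h_Z = 1 + 1/15*h_X + 1/15*h_Y + 1/5*h_Z + 4/15*h_W + 2/5*h_U
  h_W = 1 + 4/15*h_X + 2/15*h_Y + 2/15*h_Z + 1/3*h_W + 2/15*h_U

Substituting h_U = 0 and rearranging gives the linear system (I - Q) h = 1:
  [11/15, -2/15, -1/15, -2/15] . (h_X, h_Y, h_Z, h_W) = 1
  [-1/15, 11/15, -1/5, -2/5] . (h_X, h_Y, h_Z, h_W) = 1
  [-1/15, -1/15, 4/5, -4/15] . (h_X, h_Y, h_Z, h_W) = 1
  [-4/15, -2/15, -2/15, 2/3] . (h_X, h_Y, h_Z, h_W) = 1

Solving yields:
  h_X = 2175/629
  h_Y = 3240/629
  h_Z = 2205/629
  h_W = 5805/1258

Starting state is X, so the expected hitting time is h_X = 2175/629.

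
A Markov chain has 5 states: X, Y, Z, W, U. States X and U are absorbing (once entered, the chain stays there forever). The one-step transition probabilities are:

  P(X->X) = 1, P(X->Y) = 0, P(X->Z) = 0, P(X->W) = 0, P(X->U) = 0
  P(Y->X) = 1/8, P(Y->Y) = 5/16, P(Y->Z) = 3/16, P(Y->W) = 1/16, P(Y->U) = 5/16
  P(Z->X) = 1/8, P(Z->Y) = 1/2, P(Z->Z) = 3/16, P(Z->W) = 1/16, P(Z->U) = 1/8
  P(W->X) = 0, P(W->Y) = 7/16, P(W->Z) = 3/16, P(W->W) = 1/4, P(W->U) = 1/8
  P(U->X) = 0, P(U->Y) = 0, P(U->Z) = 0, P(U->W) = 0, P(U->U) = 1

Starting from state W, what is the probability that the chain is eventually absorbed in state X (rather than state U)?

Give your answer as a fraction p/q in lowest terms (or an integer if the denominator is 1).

Let a_i = P(absorbed in X | start in state i).
Boundary conditions: a_X = 1, a_U = 0.
For each transient state i, a_i = sum_j P(i->j) * a_j:
  a_Y = 1/8*a_X + 5/16*a_Y + 3/16*a_Z + 1/16*a_W + 5/16*a_U
  a_Z = 1/8*a_X + 1/2*a_Y + 3/16*a_Z + 1/16*a_W + 1/8*a_U
  a_W = 0*a_X + 7/16*a_Y + 3/16*a_Z + 1/4*a_W + 1/8*a_U

Substituting a_X = 1 and a_U = 0, rearrange to (I - Q) a = r where r[i] = P(i -> X):
  [11/16, -3/16, -1/16] . (a_Y, a_Z, a_W) = 1/8
  [-1/2, 13/16, -1/16] . (a_Y, a_Z, a_W) = 1/8
  [-7/16, -3/16, 3/4] . (a_Y, a_Z, a_W) = 0

Solving yields:
  a_Y = 384/1259
  a_Z = 456/1259
  a_W = 338/1259

Starting state is W, so the absorption probability is a_W = 338/1259.

Answer: 338/1259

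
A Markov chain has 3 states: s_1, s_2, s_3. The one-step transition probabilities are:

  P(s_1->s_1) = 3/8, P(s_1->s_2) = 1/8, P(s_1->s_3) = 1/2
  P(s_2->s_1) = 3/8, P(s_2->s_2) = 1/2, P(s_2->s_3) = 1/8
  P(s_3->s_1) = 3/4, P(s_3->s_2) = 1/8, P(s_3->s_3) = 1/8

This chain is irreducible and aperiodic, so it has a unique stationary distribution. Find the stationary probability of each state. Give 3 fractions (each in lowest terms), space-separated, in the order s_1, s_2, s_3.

Answer: 27/55 1/5 17/55

Derivation:
The stationary distribution satisfies pi = pi * P, i.e.:
  pi_s_1 = 3/8*pi_s_1 + 3/8*pi_s_2 + 3/4*pi_s_3
  pi_s_2 = 1/8*pi_s_1 + 1/2*pi_s_2 + 1/8*pi_s_3
  pi_s_3 = 1/2*pi_s_1 + 1/8*pi_s_2 + 1/8*pi_s_3
with normalization: pi_s_1 + pi_s_2 + pi_s_3 = 1.

Using the first 2 balance equations plus normalization, the linear system A*pi = b is:
  [-5/8, 3/8, 3/4] . pi = 0
  [1/8, -1/2, 1/8] . pi = 0
  [1, 1, 1] . pi = 1

Solving yields:
  pi_s_1 = 27/55
  pi_s_2 = 1/5
  pi_s_3 = 17/55

Verification (pi * P):
  27/55*3/8 + 1/5*3/8 + 17/55*3/4 = 27/55 = pi_s_1  (ok)
  27/55*1/8 + 1/5*1/2 + 17/55*1/8 = 1/5 = pi_s_2  (ok)
  27/55*1/2 + 1/5*1/8 + 17/55*1/8 = 17/55 = pi_s_3  (ok)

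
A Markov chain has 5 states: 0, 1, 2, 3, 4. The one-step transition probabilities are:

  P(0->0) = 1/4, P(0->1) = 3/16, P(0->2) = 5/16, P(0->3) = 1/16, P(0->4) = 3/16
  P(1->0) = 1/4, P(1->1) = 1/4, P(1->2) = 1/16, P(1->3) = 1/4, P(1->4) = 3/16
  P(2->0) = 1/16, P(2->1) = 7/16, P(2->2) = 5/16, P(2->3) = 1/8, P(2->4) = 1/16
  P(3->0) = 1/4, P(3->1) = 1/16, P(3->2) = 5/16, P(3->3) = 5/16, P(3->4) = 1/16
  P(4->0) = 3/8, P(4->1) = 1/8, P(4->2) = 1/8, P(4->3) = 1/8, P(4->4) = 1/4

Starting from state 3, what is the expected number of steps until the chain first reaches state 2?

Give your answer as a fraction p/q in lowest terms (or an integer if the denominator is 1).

Let h_i = expected steps to first reach 2 from state i.
Boundary: h_2 = 0.
First-step equations for the other states:
  h_0 = 1 + 1/4*h_0 + 3/16*h_1 + 5/16*h_2 + 1/16*h_3 + 3/16*h_4
  h_1 = 1 + 1/4*h_0 + 1/4*h_1 + 1/16*h_2 + 1/4*h_3 + 3/16*h_4
  h_3 = 1 + 1/4*h_0 + 1/16*h_1 + 5/16*h_2 + 5/16*h_3 + 1/16*h_4
  h_4 = 1 + 3/8*h_0 + 1/8*h_1 + 1/8*h_2 + 1/8*h_3 + 1/4*h_4

Substituting h_2 = 0 and rearranging gives the linear system (I - Q) h = 1:
  [3/4, -3/16, -1/16, -3/16] . (h_0, h_1, h_3, h_4) = 1
  [-1/4, 3/4, -1/4, -3/16] . (h_0, h_1, h_3, h_4) = 1
  [-1/4, -1/16, 11/16, -1/16] . (h_0, h_1, h_3, h_4) = 1
  [-3/8, -1/8, -1/8, 3/4] . (h_0, h_1, h_3, h_4) = 1

Solving yields:
  h_0 = 11256/2659
  h_1 = 14096/2659
  h_3 = 10448/2659
  h_4 = 13264/2659

Starting state is 3, so the expected hitting time is h_3 = 10448/2659.

Answer: 10448/2659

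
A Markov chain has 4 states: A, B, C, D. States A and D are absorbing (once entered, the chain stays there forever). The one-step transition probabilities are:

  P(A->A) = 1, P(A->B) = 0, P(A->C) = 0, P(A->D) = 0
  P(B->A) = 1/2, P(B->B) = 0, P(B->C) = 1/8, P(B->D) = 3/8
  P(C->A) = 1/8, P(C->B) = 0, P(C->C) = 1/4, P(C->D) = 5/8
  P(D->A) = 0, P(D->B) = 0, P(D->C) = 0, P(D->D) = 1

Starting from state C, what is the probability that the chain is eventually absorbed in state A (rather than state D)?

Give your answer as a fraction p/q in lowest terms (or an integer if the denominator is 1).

Answer: 1/6

Derivation:
Let a_i = P(absorbed in A | start in state i).
Boundary conditions: a_A = 1, a_D = 0.
For each transient state i, a_i = sum_j P(i->j) * a_j:
  a_B = 1/2*a_A + 0*a_B + 1/8*a_C + 3/8*a_D
  a_C = 1/8*a_A + 0*a_B + 1/4*a_C + 5/8*a_D

Substituting a_A = 1 and a_D = 0, rearrange to (I - Q) a = r where r[i] = P(i -> A):
  [1, -1/8] . (a_B, a_C) = 1/2
  [0, 3/4] . (a_B, a_C) = 1/8

Solving yields:
  a_B = 25/48
  a_C = 1/6

Starting state is C, so the absorption probability is a_C = 1/6.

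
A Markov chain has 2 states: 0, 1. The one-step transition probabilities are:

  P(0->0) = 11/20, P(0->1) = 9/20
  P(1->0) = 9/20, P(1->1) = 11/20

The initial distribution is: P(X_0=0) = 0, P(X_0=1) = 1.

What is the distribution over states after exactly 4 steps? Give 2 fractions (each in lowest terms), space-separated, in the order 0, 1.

Answer: 9999/20000 10001/20000

Derivation:
Propagating the distribution step by step (d_{t+1} = d_t * P):
d_0 = (0=0, 1=1)
  d_1[0] = 0*11/20 + 1*9/20 = 9/20
  d_1[1] = 0*9/20 + 1*11/20 = 11/20
d_1 = (0=9/20, 1=11/20)
  d_2[0] = 9/20*11/20 + 11/20*9/20 = 99/200
  d_2[1] = 9/20*9/20 + 11/20*11/20 = 101/200
d_2 = (0=99/200, 1=101/200)
  d_3[0] = 99/200*11/20 + 101/200*9/20 = 999/2000
  d_3[1] = 99/200*9/20 + 101/200*11/20 = 1001/2000
d_3 = (0=999/2000, 1=1001/2000)
  d_4[0] = 999/2000*11/20 + 1001/2000*9/20 = 9999/20000
  d_4[1] = 999/2000*9/20 + 1001/2000*11/20 = 10001/20000
d_4 = (0=9999/20000, 1=10001/20000)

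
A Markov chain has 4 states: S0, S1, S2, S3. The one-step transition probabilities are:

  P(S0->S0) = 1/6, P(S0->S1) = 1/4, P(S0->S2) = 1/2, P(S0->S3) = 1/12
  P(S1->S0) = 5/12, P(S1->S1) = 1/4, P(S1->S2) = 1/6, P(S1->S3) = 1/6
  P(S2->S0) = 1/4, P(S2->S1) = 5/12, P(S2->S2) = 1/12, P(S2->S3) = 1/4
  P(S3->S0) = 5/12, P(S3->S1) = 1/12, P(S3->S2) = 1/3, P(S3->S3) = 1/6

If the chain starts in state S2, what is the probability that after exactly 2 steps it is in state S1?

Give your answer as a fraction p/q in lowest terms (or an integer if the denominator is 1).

Answer: 2/9

Derivation:
Computing P^2 by repeated multiplication:
P^1 =
  S0: [1/6, 1/4, 1/2, 1/12]
  S1: [5/12, 1/4, 1/6, 1/6]
  S2: [1/4, 5/12, 1/12, 1/4]
  S3: [5/12, 1/12, 1/3, 1/6]
P^2 =
  S0: [7/24, 23/72, 7/36, 7/36]
  S1: [41/144, 1/4, 23/72, 7/48]
  S2: [49/144, 2/9, 41/144, 11/72]
  S3: [37/144, 5/18, 11/36, 23/144]

(P^2)[S2 -> S1] = 2/9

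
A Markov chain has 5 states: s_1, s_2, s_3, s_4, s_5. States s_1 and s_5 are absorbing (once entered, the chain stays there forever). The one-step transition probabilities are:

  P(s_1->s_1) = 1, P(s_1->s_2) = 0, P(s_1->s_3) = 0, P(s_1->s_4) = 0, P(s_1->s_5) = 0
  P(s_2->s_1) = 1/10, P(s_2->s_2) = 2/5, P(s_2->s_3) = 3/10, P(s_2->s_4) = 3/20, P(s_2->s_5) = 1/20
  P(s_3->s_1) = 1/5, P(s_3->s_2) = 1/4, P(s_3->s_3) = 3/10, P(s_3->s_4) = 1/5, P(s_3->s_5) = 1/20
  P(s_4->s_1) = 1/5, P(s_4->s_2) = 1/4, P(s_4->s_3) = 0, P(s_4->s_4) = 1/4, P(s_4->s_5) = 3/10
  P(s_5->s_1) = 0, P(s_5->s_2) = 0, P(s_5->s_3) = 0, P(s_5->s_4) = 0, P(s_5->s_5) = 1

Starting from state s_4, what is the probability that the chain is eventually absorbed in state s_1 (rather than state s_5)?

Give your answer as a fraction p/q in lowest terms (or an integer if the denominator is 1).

Let a_i = P(absorbed in s_1 | start in state i).
Boundary conditions: a_s_1 = 1, a_s_5 = 0.
For each transient state i, a_i = sum_j P(i->j) * a_j:
  a_s_2 = 1/10*a_s_1 + 2/5*a_s_2 + 3/10*a_s_3 + 3/20*a_s_4 + 1/20*a_s_5
  a_s_3 = 1/5*a_s_1 + 1/4*a_s_2 + 3/10*a_s_3 + 1/5*a_s_4 + 1/20*a_s_5
  a_s_4 = 1/5*a_s_1 + 1/4*a_s_2 + 0*a_s_3 + 1/4*a_s_4 + 3/10*a_s_5

Substituting a_s_1 = 1 and a_s_5 = 0, rearrange to (I - Q) a = r where r[i] = P(i -> s_1):
  [3/5, -3/10, -3/20] . (a_s_2, a_s_3, a_s_4) = 1/10
  [-1/4, 7/10, -1/5] . (a_s_2, a_s_3, a_s_4) = 1/5
  [-1/4, 0, 3/4] . (a_s_2, a_s_3, a_s_4) = 1/5

Solving yields:
  a_s_2 = 3/5
  a_s_3 = 19/30
  a_s_4 = 7/15

Starting state is s_4, so the absorption probability is a_s_4 = 7/15.

Answer: 7/15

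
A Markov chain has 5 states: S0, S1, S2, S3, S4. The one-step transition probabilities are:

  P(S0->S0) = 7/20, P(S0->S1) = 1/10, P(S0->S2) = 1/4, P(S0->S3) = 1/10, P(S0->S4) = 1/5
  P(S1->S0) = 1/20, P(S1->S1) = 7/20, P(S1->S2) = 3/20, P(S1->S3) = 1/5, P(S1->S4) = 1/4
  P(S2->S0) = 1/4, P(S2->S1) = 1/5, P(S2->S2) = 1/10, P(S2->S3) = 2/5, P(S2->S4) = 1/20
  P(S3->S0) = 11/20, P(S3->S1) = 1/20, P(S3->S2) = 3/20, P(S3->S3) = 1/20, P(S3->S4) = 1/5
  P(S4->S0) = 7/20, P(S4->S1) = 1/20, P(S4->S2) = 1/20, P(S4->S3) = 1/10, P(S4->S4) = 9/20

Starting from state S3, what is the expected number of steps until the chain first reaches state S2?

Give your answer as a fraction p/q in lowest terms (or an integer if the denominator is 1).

Let h_i = expected steps to first reach S2 from state i.
Boundary: h_S2 = 0.
First-step equations for the other states:
  h_S0 = 1 + 7/20*h_S0 + 1/10*h_S1 + 1/4*h_S2 + 1/10*h_S3 + 1/5*h_S4
  h_S1 = 1 + 1/20*h_S0 + 7/20*h_S1 + 3/20*h_S2 + 1/5*h_S3 + 1/4*h_S4
  h_S3 = 1 + 11/20*h_S0 + 1/20*h_S1 + 3/20*h_S2 + 1/20*h_S3 + 1/5*h_S4
  h_S4 = 1 + 7/20*h_S0 + 1/20*h_S1 + 1/20*h_S2 + 1/10*h_S3 + 9/20*h_S4

Substituting h_S2 = 0 and rearranging gives the linear system (I - Q) h = 1:
  [13/20, -1/10, -1/10, -1/5] . (h_S0, h_S1, h_S3, h_S4) = 1
  [-1/20, 13/20, -1/5, -1/4] . (h_S0, h_S1, h_S3, h_S4) = 1
  [-11/20, -1/20, 19/20, -1/5] . (h_S0, h_S1, h_S3, h_S4) = 1
  [-7/20, -1/20, -1/10, 11/20] . (h_S0, h_S1, h_S3, h_S4) = 1

Solving yields:
  h_S0 = 995/173
  h_S1 = 4625/692
  h_S3 = 12985/2076
  h_S4 = 14995/2076

Starting state is S3, so the expected hitting time is h_S3 = 12985/2076.

Answer: 12985/2076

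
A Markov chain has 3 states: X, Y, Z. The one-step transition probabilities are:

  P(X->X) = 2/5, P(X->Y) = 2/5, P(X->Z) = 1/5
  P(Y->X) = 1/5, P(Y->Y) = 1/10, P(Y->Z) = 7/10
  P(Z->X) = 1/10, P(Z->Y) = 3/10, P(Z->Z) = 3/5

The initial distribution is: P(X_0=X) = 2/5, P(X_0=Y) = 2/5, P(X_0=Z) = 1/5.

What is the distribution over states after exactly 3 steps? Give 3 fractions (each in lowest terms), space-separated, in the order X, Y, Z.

Propagating the distribution step by step (d_{t+1} = d_t * P):
d_0 = (X=2/5, Y=2/5, Z=1/5)
  d_1[X] = 2/5*2/5 + 2/5*1/5 + 1/5*1/10 = 13/50
  d_1[Y] = 2/5*2/5 + 2/5*1/10 + 1/5*3/10 = 13/50
  d_1[Z] = 2/5*1/5 + 2/5*7/10 + 1/5*3/5 = 12/25
d_1 = (X=13/50, Y=13/50, Z=12/25)
  d_2[X] = 13/50*2/5 + 13/50*1/5 + 12/25*1/10 = 51/250
  d_2[Y] = 13/50*2/5 + 13/50*1/10 + 12/25*3/10 = 137/500
  d_2[Z] = 13/50*1/5 + 13/50*7/10 + 12/25*3/5 = 261/500
d_2 = (X=51/250, Y=137/500, Z=261/500)
  d_3[X] = 51/250*2/5 + 137/500*1/5 + 261/500*1/10 = 943/5000
  d_3[Y] = 51/250*2/5 + 137/500*1/10 + 261/500*3/10 = 166/625
  d_3[Z] = 51/250*1/5 + 137/500*7/10 + 261/500*3/5 = 2729/5000
d_3 = (X=943/5000, Y=166/625, Z=2729/5000)

Answer: 943/5000 166/625 2729/5000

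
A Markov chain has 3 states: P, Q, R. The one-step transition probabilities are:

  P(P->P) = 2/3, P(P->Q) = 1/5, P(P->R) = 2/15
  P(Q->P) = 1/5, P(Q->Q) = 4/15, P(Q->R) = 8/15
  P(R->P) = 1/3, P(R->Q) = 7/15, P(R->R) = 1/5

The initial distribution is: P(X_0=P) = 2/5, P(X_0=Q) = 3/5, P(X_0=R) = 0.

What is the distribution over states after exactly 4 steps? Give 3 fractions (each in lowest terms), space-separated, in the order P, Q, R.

Answer: 111302/253125 24721/84375 13532/50625

Derivation:
Propagating the distribution step by step (d_{t+1} = d_t * P):
d_0 = (P=2/5, Q=3/5, R=0)
  d_1[P] = 2/5*2/3 + 3/5*1/5 + 0*1/3 = 29/75
  d_1[Q] = 2/5*1/5 + 3/5*4/15 + 0*7/15 = 6/25
  d_1[R] = 2/5*2/15 + 3/5*8/15 + 0*1/5 = 28/75
d_1 = (P=29/75, Q=6/25, R=28/75)
  d_2[P] = 29/75*2/3 + 6/25*1/5 + 28/75*1/3 = 484/1125
  d_2[Q] = 29/75*1/5 + 6/25*4/15 + 28/75*7/15 = 71/225
  d_2[R] = 29/75*2/15 + 6/25*8/15 + 28/75*1/5 = 286/1125
d_2 = (P=484/1125, Q=71/225, R=286/1125)
  d_3[P] = 484/1125*2/3 + 71/225*1/5 + 286/1125*1/3 = 163/375
  d_3[Q] = 484/1125*1/5 + 71/225*4/15 + 286/1125*7/15 = 4874/16875
  d_3[R] = 484/1125*2/15 + 71/225*8/15 + 286/1125*1/5 = 4666/16875
d_3 = (P=163/375, Q=4874/16875, R=4666/16875)
  d_4[P] = 163/375*2/3 + 4874/16875*1/5 + 4666/16875*1/3 = 111302/253125
  d_4[Q] = 163/375*1/5 + 4874/16875*4/15 + 4666/16875*7/15 = 24721/84375
  d_4[R] = 163/375*2/15 + 4874/16875*8/15 + 4666/16875*1/5 = 13532/50625
d_4 = (P=111302/253125, Q=24721/84375, R=13532/50625)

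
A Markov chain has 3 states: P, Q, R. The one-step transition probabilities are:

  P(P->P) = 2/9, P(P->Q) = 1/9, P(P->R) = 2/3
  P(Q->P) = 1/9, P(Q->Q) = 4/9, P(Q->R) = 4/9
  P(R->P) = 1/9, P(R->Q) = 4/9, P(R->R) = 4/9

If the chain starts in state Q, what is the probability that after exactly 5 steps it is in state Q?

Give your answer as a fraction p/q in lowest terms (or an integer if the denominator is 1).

Computing P^5 by repeated multiplication:
P^1 =
  P: [2/9, 1/9, 2/3]
  Q: [1/9, 4/9, 4/9]
  R: [1/9, 4/9, 4/9]
P^2 =
  P: [11/81, 10/27, 40/81]
  Q: [10/81, 11/27, 38/81]
  R: [10/81, 11/27, 38/81]
P^3 =
  P: [92/729, 97/243, 346/729]
  Q: [91/729, 98/243, 344/729]
  R: [91/729, 98/243, 344/729]
P^4 =
  P: [821/6561, 880/2187, 3100/6561]
  Q: [820/6561, 881/2187, 3098/6561]
  R: [820/6561, 881/2187, 3098/6561]
P^5 =
  P: [7382/59049, 7927/19683, 27886/59049]
  Q: [7381/59049, 7928/19683, 27884/59049]
  R: [7381/59049, 7928/19683, 27884/59049]

(P^5)[Q -> Q] = 7928/19683

Answer: 7928/19683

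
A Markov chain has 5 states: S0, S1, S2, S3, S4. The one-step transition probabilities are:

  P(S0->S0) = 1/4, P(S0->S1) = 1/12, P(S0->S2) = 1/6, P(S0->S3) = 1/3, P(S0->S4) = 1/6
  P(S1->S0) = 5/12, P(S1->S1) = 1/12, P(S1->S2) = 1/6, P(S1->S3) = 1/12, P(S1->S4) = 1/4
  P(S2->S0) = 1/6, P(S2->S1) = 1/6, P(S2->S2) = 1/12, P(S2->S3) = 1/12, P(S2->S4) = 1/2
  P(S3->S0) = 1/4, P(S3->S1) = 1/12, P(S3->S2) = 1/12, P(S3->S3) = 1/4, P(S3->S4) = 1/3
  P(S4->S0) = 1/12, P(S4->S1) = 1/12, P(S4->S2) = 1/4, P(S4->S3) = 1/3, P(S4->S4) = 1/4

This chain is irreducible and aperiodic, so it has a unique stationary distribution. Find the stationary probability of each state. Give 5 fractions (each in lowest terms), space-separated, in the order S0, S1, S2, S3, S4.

Answer: 544/2665 257/2665 419/2665 664/2665 781/2665

Derivation:
The stationary distribution satisfies pi = pi * P, i.e.:
  pi_S0 = 1/4*pi_S0 + 5/12*pi_S1 + 1/6*pi_S2 + 1/4*pi_S3 + 1/12*pi_S4
  pi_S1 = 1/12*pi_S0 + 1/12*pi_S1 + 1/6*pi_S2 + 1/12*pi_S3 + 1/12*pi_S4
  pi_S2 = 1/6*pi_S0 + 1/6*pi_S1 + 1/12*pi_S2 + 1/12*pi_S3 + 1/4*pi_S4
  pi_S3 = 1/3*pi_S0 + 1/12*pi_S1 + 1/12*pi_S2 + 1/4*pi_S3 + 1/3*pi_S4
  pi_S4 = 1/6*pi_S0 + 1/4*pi_S1 + 1/2*pi_S2 + 1/3*pi_S3 + 1/4*pi_S4
with normalization: pi_S0 + pi_S1 + pi_S2 + pi_S3 + pi_S4 = 1.

Using the first 4 balance equations plus normalization, the linear system A*pi = b is:
  [-3/4, 5/12, 1/6, 1/4, 1/12] . pi = 0
  [1/12, -11/12, 1/6, 1/12, 1/12] . pi = 0
  [1/6, 1/6, -11/12, 1/12, 1/4] . pi = 0
  [1/3, 1/12, 1/12, -3/4, 1/3] . pi = 0
  [1, 1, 1, 1, 1] . pi = 1

Solving yields:
  pi_S0 = 544/2665
  pi_S1 = 257/2665
  pi_S2 = 419/2665
  pi_S3 = 664/2665
  pi_S4 = 781/2665

Verification (pi * P):
  544/2665*1/4 + 257/2665*5/12 + 419/2665*1/6 + 664/2665*1/4 + 781/2665*1/12 = 544/2665 = pi_S0  (ok)
  544/2665*1/12 + 257/2665*1/12 + 419/2665*1/6 + 664/2665*1/12 + 781/2665*1/12 = 257/2665 = pi_S1  (ok)
  544/2665*1/6 + 257/2665*1/6 + 419/2665*1/12 + 664/2665*1/12 + 781/2665*1/4 = 419/2665 = pi_S2  (ok)
  544/2665*1/3 + 257/2665*1/12 + 419/2665*1/12 + 664/2665*1/4 + 781/2665*1/3 = 664/2665 = pi_S3  (ok)
  544/2665*1/6 + 257/2665*1/4 + 419/2665*1/2 + 664/2665*1/3 + 781/2665*1/4 = 781/2665 = pi_S4  (ok)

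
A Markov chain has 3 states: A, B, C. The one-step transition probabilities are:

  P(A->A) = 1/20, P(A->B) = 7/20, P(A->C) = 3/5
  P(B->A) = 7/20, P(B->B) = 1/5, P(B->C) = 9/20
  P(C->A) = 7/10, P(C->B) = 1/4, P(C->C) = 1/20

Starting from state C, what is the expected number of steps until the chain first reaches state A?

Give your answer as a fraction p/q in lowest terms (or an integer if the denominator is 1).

Let h_i = expected steps to first reach A from state i.
Boundary: h_A = 0.
First-step equations for the other states:
  h_B = 1 + 7/20*h_A + 1/5*h_B + 9/20*h_C
  h_C = 1 + 7/10*h_A + 1/4*h_B + 1/20*h_C

Substituting h_A = 0 and rearranging gives the linear system (I - Q) h = 1:
  [4/5, -9/20] . (h_B, h_C) = 1
  [-1/4, 19/20] . (h_B, h_C) = 1

Solving yields:
  h_B = 80/37
  h_C = 60/37

Starting state is C, so the expected hitting time is h_C = 60/37.

Answer: 60/37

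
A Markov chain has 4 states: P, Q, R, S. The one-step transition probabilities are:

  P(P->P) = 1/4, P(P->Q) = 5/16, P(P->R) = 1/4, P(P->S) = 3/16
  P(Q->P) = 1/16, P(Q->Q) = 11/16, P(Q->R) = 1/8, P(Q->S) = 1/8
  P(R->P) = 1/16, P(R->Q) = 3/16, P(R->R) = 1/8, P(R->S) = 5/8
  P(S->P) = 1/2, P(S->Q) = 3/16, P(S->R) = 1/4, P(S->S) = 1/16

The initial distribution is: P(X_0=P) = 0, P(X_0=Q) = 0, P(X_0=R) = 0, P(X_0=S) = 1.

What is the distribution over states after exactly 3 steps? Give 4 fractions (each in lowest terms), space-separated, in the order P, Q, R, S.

Propagating the distribution step by step (d_{t+1} = d_t * P):
d_0 = (P=0, Q=0, R=0, S=1)
  d_1[P] = 0*1/4 + 0*1/16 + 0*1/16 + 1*1/2 = 1/2
  d_1[Q] = 0*5/16 + 0*11/16 + 0*3/16 + 1*3/16 = 3/16
  d_1[R] = 0*1/4 + 0*1/8 + 0*1/8 + 1*1/4 = 1/4
  d_1[S] = 0*3/16 + 0*1/8 + 0*5/8 + 1*1/16 = 1/16
d_1 = (P=1/2, Q=3/16, R=1/4, S=1/16)
  d_2[P] = 1/2*1/4 + 3/16*1/16 + 1/4*1/16 + 1/16*1/2 = 47/256
  d_2[Q] = 1/2*5/16 + 3/16*11/16 + 1/4*3/16 + 1/16*3/16 = 11/32
  d_2[R] = 1/2*1/4 + 3/16*1/8 + 1/4*1/8 + 1/16*1/4 = 25/128
  d_2[S] = 1/2*3/16 + 3/16*1/8 + 1/4*5/8 + 1/16*1/16 = 71/256
d_2 = (P=47/256, Q=11/32, R=25/128, S=71/256)
  d_3[P] = 47/256*1/4 + 11/32*1/16 + 25/128*1/16 + 71/256*1/2 = 447/2048
  d_3[Q] = 47/256*5/16 + 11/32*11/16 + 25/128*3/16 + 71/256*3/16 = 783/2048
  d_3[R] = 47/256*1/4 + 11/32*1/8 + 25/128*1/8 + 71/256*1/4 = 187/1024
  d_3[S] = 47/256*3/16 + 11/32*1/8 + 25/128*5/8 + 71/256*1/16 = 111/512
d_3 = (P=447/2048, Q=783/2048, R=187/1024, S=111/512)

Answer: 447/2048 783/2048 187/1024 111/512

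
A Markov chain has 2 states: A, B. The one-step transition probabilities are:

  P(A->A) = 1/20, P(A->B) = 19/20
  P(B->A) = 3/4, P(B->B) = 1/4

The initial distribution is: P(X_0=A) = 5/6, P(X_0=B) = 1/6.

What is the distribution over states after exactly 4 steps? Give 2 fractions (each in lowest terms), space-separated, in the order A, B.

Answer: 803/1500 697/1500

Derivation:
Propagating the distribution step by step (d_{t+1} = d_t * P):
d_0 = (A=5/6, B=1/6)
  d_1[A] = 5/6*1/20 + 1/6*3/4 = 1/6
  d_1[B] = 5/6*19/20 + 1/6*1/4 = 5/6
d_1 = (A=1/6, B=5/6)
  d_2[A] = 1/6*1/20 + 5/6*3/4 = 19/30
  d_2[B] = 1/6*19/20 + 5/6*1/4 = 11/30
d_2 = (A=19/30, B=11/30)
  d_3[A] = 19/30*1/20 + 11/30*3/4 = 23/75
  d_3[B] = 19/30*19/20 + 11/30*1/4 = 52/75
d_3 = (A=23/75, B=52/75)
  d_4[A] = 23/75*1/20 + 52/75*3/4 = 803/1500
  d_4[B] = 23/75*19/20 + 52/75*1/4 = 697/1500
d_4 = (A=803/1500, B=697/1500)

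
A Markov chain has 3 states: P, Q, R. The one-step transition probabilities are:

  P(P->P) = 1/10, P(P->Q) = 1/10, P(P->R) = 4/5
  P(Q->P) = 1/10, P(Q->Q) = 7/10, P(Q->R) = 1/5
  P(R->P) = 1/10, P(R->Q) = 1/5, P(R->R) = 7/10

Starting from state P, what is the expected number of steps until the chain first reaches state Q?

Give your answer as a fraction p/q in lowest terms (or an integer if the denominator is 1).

Let h_i = expected steps to first reach Q from state i.
Boundary: h_Q = 0.
First-step equations for the other states:
  h_P = 1 + 1/10*h_P + 1/10*h_Q + 4/5*h_R
  h_R = 1 + 1/10*h_P + 1/5*h_Q + 7/10*h_R

Substituting h_Q = 0 and rearranging gives the linear system (I - Q) h = 1:
  [9/10, -4/5] . (h_P, h_R) = 1
  [-1/10, 3/10] . (h_P, h_R) = 1

Solving yields:
  h_P = 110/19
  h_R = 100/19

Starting state is P, so the expected hitting time is h_P = 110/19.

Answer: 110/19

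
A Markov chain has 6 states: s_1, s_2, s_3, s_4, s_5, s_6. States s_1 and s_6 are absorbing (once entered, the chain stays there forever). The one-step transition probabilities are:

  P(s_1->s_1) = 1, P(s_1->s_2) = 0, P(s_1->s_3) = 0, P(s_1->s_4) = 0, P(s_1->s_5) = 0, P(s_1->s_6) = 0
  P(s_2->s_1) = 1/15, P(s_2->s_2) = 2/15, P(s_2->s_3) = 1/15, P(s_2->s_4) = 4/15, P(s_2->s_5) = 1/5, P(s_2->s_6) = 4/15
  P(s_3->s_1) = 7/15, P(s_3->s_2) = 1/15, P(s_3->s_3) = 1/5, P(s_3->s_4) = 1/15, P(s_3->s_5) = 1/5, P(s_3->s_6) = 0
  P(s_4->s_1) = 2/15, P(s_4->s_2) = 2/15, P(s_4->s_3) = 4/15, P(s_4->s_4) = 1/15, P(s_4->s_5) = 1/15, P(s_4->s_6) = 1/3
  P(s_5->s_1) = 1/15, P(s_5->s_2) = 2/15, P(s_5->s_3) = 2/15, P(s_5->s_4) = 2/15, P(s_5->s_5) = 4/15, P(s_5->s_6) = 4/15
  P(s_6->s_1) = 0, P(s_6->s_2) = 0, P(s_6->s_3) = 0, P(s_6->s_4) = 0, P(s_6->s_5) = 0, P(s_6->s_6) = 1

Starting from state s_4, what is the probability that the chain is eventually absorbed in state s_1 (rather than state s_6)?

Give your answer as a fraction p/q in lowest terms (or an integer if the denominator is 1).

Let a_i = P(absorbed in s_1 | start in state i).
Boundary conditions: a_s_1 = 1, a_s_6 = 0.
For each transient state i, a_i = sum_j P(i->j) * a_j:
  a_s_2 = 1/15*a_s_1 + 2/15*a_s_2 + 1/15*a_s_3 + 4/15*a_s_4 + 1/5*a_s_5 + 4/15*a_s_6
  a_s_3 = 7/15*a_s_1 + 1/15*a_s_2 + 1/5*a_s_3 + 1/15*a_s_4 + 1/5*a_s_5 + 0*a_s_6
  a_s_4 = 2/15*a_s_1 + 2/15*a_s_2 + 4/15*a_s_3 + 1/15*a_s_4 + 1/15*a_s_5 + 1/3*a_s_6
  a_s_5 = 1/15*a_s_1 + 2/15*a_s_2 + 2/15*a_s_3 + 2/15*a_s_4 + 4/15*a_s_5 + 4/15*a_s_6

Substituting a_s_1 = 1 and a_s_6 = 0, rearrange to (I - Q) a = r where r[i] = P(i -> s_1):
  [13/15, -1/15, -4/15, -1/5] . (a_s_2, a_s_3, a_s_4, a_s_5) = 1/15
  [-1/15, 4/5, -1/15, -1/5] . (a_s_2, a_s_3, a_s_4, a_s_5) = 7/15
  [-2/15, -4/15, 14/15, -1/15] . (a_s_2, a_s_3, a_s_4, a_s_5) = 2/15
  [-2/15, -2/15, -2/15, 11/15] . (a_s_2, a_s_3, a_s_4, a_s_5) = 1/15

Solving yields:
  a_s_2 = 6607/18806
  a_s_3 = 13925/18806
  a_s_4 = 8103/18806
  a_s_5 = 3458/9403

Starting state is s_4, so the absorption probability is a_s_4 = 8103/18806.

Answer: 8103/18806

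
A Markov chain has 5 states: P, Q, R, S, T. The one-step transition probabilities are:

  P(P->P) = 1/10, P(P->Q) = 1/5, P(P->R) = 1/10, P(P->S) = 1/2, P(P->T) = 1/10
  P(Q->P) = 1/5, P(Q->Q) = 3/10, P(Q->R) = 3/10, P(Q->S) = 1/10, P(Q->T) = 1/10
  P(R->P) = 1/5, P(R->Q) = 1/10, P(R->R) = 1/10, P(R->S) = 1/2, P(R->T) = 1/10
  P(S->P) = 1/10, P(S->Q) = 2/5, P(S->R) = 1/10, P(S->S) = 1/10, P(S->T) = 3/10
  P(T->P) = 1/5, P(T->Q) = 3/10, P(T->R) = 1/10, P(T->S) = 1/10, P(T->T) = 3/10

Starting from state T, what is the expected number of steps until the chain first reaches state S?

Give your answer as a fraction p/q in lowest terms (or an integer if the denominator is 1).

Let h_i = expected steps to first reach S from state i.
Boundary: h_S = 0.
First-step equations for the other states:
  h_P = 1 + 1/10*h_P + 1/5*h_Q + 1/10*h_R + 1/2*h_S + 1/10*h_T
  h_Q = 1 + 1/5*h_P + 3/10*h_Q + 3/10*h_R + 1/10*h_S + 1/10*h_T
  h_R = 1 + 1/5*h_P + 1/10*h_Q + 1/10*h_R + 1/2*h_S + 1/10*h_T
  h_T = 1 + 1/5*h_P + 3/10*h_Q + 1/10*h_R + 1/10*h_S + 3/10*h_T

Substituting h_S = 0 and rearranging gives the linear system (I - Q) h = 1:
  [9/10, -1/5, -1/10, -1/10] . (h_P, h_Q, h_R, h_T) = 1
  [-1/5, 7/10, -3/10, -1/10] . (h_P, h_Q, h_R, h_T) = 1
  [-1/5, -1/10, 9/10, -1/10] . (h_P, h_Q, h_R, h_T) = 1
  [-1/5, -3/10, -1/10, 7/10] . (h_P, h_Q, h_R, h_T) = 1

Solving yields:
  h_P = 920/333
  h_Q = 440/111
  h_R = 880/333
  h_T = 1430/333

Starting state is T, so the expected hitting time is h_T = 1430/333.

Answer: 1430/333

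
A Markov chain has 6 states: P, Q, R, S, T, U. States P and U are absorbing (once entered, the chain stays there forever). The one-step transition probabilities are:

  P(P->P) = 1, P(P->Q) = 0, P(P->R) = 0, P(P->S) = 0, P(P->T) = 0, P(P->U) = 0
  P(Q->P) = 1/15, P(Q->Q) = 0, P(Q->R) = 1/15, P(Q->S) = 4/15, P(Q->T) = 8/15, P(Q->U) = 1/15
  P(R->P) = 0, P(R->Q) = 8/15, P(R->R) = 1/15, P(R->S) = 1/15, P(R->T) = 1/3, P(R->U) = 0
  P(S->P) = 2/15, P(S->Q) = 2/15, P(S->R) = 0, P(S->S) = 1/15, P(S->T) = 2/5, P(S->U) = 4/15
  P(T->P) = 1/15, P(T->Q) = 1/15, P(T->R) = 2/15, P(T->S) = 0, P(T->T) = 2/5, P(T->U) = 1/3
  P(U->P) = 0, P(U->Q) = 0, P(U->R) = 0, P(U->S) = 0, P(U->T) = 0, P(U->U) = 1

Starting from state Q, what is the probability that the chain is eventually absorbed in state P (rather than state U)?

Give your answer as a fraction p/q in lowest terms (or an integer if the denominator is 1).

Answer: 2285/9019

Derivation:
Let a_i = P(absorbed in P | start in state i).
Boundary conditions: a_P = 1, a_U = 0.
For each transient state i, a_i = sum_j P(i->j) * a_j:
  a_Q = 1/15*a_P + 0*a_Q + 1/15*a_R + 4/15*a_S + 8/15*a_T + 1/15*a_U
  a_R = 0*a_P + 8/15*a_Q + 1/15*a_R + 1/15*a_S + 1/3*a_T + 0*a_U
  a_S = 2/15*a_P + 2/15*a_Q + 0*a_R + 1/15*a_S + 2/5*a_T + 4/15*a_U
  a_T = 1/15*a_P + 1/15*a_Q + 2/15*a_R + 0*a_S + 2/5*a_T + 1/3*a_U

Substituting a_P = 1 and a_U = 0, rearrange to (I - Q) a = r where r[i] = P(i -> P):
  [1, -1/15, -4/15, -8/15] . (a_Q, a_R, a_S, a_T) = 1/15
  [-8/15, 14/15, -1/15, -1/3] . (a_Q, a_R, a_S, a_T) = 0
  [-2/15, 0, 14/15, -2/5] . (a_Q, a_R, a_S, a_T) = 2/15
  [-1/15, -2/15, 0, 3/5] . (a_Q, a_R, a_S, a_T) = 1/15

Solving yields:
  a_Q = 2285/9019
  a_R = 72/311
  a_S = 2352/9019
  a_T = 1720/9019

Starting state is Q, so the absorption probability is a_Q = 2285/9019.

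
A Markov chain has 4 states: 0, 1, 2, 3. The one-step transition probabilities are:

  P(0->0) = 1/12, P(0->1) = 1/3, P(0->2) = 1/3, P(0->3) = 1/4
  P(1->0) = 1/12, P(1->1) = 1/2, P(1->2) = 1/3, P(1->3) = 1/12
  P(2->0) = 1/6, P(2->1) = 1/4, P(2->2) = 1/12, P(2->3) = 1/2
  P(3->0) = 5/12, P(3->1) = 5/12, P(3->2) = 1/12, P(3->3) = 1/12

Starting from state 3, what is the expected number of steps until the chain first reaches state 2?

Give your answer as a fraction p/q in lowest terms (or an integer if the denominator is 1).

Answer: 1032/251

Derivation:
Let h_i = expected steps to first reach 2 from state i.
Boundary: h_2 = 0.
First-step equations for the other states:
  h_0 = 1 + 1/12*h_0 + 1/3*h_1 + 1/3*h_2 + 1/4*h_3
  h_1 = 1 + 1/12*h_0 + 1/2*h_1 + 1/3*h_2 + 1/12*h_3
  h_3 = 1 + 5/12*h_0 + 5/12*h_1 + 1/12*h_2 + 1/12*h_3

Substituting h_2 = 0 and rearranging gives the linear system (I - Q) h = 1:
  [11/12, -1/3, -1/4] . (h_0, h_1, h_3) = 1
  [-1/12, 1/2, -1/12] . (h_0, h_1, h_3) = 1
  [-5/12, -5/12, 11/12] . (h_0, h_1, h_3) = 1

Solving yields:
  h_0 = 852/251
  h_1 = 816/251
  h_3 = 1032/251

Starting state is 3, so the expected hitting time is h_3 = 1032/251.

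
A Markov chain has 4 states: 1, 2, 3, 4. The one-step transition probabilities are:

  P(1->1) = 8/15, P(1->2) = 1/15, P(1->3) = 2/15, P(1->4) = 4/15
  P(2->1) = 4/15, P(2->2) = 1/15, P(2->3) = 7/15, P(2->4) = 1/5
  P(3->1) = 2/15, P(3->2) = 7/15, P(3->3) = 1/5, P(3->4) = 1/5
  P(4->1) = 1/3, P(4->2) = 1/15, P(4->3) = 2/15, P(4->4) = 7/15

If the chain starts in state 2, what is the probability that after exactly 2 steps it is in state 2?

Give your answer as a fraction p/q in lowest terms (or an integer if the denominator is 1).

Answer: 19/75

Derivation:
Computing P^2 by repeated multiplication:
P^1 =
  1: [8/15, 1/15, 2/15, 4/15]
  2: [4/15, 1/15, 7/15, 1/5]
  3: [2/15, 7/15, 1/5, 1/5]
  4: [1/3, 1/15, 2/15, 7/15]
P^2 =
  1: [92/225, 3/25, 37/225, 23/75]
  2: [13/45, 19/75, 14/75, 61/225]
  3: [13/45, 11/75, 68/225, 59/225]
  4: [83/225, 3/25, 37/225, 26/75]

(P^2)[2 -> 2] = 19/75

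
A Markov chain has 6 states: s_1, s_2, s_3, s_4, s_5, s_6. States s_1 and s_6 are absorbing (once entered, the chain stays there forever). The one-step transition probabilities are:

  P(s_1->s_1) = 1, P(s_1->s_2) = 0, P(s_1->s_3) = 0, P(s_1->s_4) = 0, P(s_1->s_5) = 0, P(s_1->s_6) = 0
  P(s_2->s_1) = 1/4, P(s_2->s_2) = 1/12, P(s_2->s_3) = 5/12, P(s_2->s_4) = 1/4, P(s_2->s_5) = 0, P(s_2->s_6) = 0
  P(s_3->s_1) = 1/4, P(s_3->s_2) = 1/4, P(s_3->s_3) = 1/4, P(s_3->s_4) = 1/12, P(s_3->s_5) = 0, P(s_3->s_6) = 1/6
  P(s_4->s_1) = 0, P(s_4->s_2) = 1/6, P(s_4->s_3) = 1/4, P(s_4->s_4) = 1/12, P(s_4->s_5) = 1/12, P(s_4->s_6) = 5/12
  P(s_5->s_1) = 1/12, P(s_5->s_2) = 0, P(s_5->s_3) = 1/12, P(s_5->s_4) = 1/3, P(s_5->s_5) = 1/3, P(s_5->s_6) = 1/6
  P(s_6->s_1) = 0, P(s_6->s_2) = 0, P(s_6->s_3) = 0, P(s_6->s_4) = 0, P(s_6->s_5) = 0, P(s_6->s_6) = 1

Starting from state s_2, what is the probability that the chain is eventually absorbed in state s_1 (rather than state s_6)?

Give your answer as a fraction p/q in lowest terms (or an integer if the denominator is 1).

Let a_i = P(absorbed in s_1 | start in state i).
Boundary conditions: a_s_1 = 1, a_s_6 = 0.
For each transient state i, a_i = sum_j P(i->j) * a_j:
  a_s_2 = 1/4*a_s_1 + 1/12*a_s_2 + 5/12*a_s_3 + 1/4*a_s_4 + 0*a_s_5 + 0*a_s_6
  a_s_3 = 1/4*a_s_1 + 1/4*a_s_2 + 1/4*a_s_3 + 1/12*a_s_4 + 0*a_s_5 + 1/6*a_s_6
  a_s_4 = 0*a_s_1 + 1/6*a_s_2 + 1/4*a_s_3 + 1/12*a_s_4 + 1/12*a_s_5 + 5/12*a_s_6
  a_s_5 = 1/12*a_s_1 + 0*a_s_2 + 1/12*a_s_3 + 1/3*a_s_4 + 1/3*a_s_5 + 1/6*a_s_6

Substituting a_s_1 = 1 and a_s_6 = 0, rearrange to (I - Q) a = r where r[i] = P(i -> s_1):
  [11/12, -5/12, -1/4, 0] . (a_s_2, a_s_3, a_s_4, a_s_5) = 1/4
  [-1/4, 3/4, -1/12, 0] . (a_s_2, a_s_3, a_s_4, a_s_5) = 1/4
  [-1/6, -1/4, 11/12, -1/12] . (a_s_2, a_s_3, a_s_4, a_s_5) = 0
  [0, -1/12, -1/3, 2/3] . (a_s_2, a_s_3, a_s_4, a_s_5) = 1/12

Solving yields:
  a_s_2 = 1855/3022
  a_s_3 = 863/1511
  a_s_4 = 903/3022
  a_s_5 = 1045/3022

Starting state is s_2, so the absorption probability is a_s_2 = 1855/3022.

Answer: 1855/3022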